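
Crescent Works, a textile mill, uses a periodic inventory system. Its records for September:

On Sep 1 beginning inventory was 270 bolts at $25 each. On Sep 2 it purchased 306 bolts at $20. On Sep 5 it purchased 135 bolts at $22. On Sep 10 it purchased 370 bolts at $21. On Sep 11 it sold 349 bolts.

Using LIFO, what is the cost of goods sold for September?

COGS = $7,329

Sep 11, 349 sold [LIFO — newest first]: 349 @ $21 = $7,329
Ending inventory: 270 @ $25 + 306 @ $20 + 135 @ $22 + 21 @ $21 = $16,281
Check: goods available $23,610 = COGS $7,329 + ending $16,281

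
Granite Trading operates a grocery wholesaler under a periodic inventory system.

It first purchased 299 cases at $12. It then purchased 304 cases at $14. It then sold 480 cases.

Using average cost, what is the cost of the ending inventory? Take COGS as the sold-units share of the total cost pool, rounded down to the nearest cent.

Ending inventory = $1,600.02

Sale 1, sell 480: 480/603 × $7,844.00 → $6,243.98
Ending inventory (cost pool remaining) = $1,600.02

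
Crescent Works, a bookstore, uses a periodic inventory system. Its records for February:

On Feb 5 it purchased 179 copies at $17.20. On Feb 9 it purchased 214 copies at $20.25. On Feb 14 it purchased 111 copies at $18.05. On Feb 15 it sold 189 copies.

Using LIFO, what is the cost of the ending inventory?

Feb 15, 189 sold [LIFO — newest first]: 111 @ $18.05 + 78 @ $20.25 = $3,583.05
Ending inventory: 179 @ $17.20 + 136 @ $20.25 = $5,832.80

Ending inventory = $5,832.80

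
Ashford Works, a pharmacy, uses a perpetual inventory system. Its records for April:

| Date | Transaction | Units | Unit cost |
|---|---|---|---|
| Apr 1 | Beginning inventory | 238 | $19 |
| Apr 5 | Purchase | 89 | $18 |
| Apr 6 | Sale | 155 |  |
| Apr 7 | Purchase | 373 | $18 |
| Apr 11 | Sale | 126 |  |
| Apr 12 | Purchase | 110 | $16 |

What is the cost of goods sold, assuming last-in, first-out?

COGS = $5,124

Apr 6, 155 sold [LIFO — newest first]: 89 @ $18 + 66 @ $19 = $2,856
Apr 11, 126 sold [LIFO — newest first]: 126 @ $18 = $2,268
Total COGS = $2,856 + $2,268 = $5,124
Ending inventory: 172 @ $19 + 247 @ $18 + 110 @ $16 = $9,474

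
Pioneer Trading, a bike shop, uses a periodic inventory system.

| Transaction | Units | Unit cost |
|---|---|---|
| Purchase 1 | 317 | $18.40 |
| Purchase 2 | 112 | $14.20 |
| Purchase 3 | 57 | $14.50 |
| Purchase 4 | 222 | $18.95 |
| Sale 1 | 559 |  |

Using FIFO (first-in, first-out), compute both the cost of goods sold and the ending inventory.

Sale 1 (559) [FIFO — oldest first]: 317 @ $18.40 + 112 @ $14.20 + 57 @ $14.50 + 73 @ $18.95 = $9,633.05
Ending inventory: 149 @ $18.95 = $2,823.55
Check: goods available $12,456.60 = COGS $9,633.05 + ending $2,823.55

COGS = $9,633.05; ending inventory = $2,823.55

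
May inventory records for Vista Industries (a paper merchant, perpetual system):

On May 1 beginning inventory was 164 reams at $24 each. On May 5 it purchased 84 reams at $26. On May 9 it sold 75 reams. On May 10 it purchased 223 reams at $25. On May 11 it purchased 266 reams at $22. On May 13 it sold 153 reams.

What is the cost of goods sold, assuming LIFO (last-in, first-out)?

May 9, 75 sold [LIFO — newest first]: 75 @ $26 = $1,950
May 13, 153 sold [LIFO — newest first]: 153 @ $22 = $3,366
Total COGS = $1,950 + $3,366 = $5,316
Ending inventory: 164 @ $24 + 9 @ $26 + 223 @ $25 + 113 @ $22 = $12,231

COGS = $5,316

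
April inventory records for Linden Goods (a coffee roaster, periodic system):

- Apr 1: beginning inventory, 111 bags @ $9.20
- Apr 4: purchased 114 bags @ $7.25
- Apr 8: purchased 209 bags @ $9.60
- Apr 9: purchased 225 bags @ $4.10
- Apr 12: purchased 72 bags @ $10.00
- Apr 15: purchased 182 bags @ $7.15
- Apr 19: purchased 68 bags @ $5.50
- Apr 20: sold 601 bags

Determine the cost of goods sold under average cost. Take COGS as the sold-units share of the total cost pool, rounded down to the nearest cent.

Apr 20, sell 601: 601/981 × $7,171.90 → $4,393.79
Ending inventory (cost pool remaining) = $2,778.11

COGS = $4,393.79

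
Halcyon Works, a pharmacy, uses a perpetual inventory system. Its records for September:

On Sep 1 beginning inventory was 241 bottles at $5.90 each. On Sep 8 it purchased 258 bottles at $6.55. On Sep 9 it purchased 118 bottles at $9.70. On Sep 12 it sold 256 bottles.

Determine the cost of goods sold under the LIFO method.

Sep 12, 256 sold [LIFO — newest first]: 118 @ $9.70 + 138 @ $6.55 = $2,048.50
Ending inventory: 241 @ $5.90 + 120 @ $6.55 = $2,207.90
Check: goods available $4,256.40 = COGS $2,048.50 + ending $2,207.90

COGS = $2,048.50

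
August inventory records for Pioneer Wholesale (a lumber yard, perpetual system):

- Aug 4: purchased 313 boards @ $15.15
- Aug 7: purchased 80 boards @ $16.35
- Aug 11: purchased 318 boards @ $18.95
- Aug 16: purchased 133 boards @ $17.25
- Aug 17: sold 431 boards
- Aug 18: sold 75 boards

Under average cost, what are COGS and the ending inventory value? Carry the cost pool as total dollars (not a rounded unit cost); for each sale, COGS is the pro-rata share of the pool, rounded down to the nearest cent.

After Aug 4: 313 on hand, pool $4,741.95 (≈ $15.1500 each)
After Aug 7: 393 on hand, pool $6,049.95 (≈ $15.3943 each)
After Aug 11: 711 on hand, pool $12,076.05 (≈ $16.9846 each)
After Aug 16: 844 on hand, pool $14,370.30 (≈ $17.0264 each)
Aug 17, sell 431: 431/844 × $14,370.30 → $7,338.38
Aug 18, sell 75: 75/413 × $7,031.92 → $1,276.98
Total COGS = $7,338.38 + $1,276.98 = $8,615.36
Ending inventory (cost pool remaining) = $5,754.94

COGS = $8,615.36; ending inventory = $5,754.94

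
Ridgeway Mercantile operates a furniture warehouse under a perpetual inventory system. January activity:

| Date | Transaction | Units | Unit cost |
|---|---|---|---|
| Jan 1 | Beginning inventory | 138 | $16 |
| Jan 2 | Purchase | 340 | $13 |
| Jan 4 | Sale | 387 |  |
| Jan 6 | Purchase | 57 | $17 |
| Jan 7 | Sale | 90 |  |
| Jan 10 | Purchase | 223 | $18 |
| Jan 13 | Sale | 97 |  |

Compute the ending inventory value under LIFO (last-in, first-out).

Ending inventory = $3,196

Jan 4, 387 sold [LIFO — newest first]: 340 @ $13 + 47 @ $16 = $5,172
Jan 7, 90 sold [LIFO — newest first]: 57 @ $17 + 33 @ $16 = $1,497
Jan 13, 97 sold [LIFO — newest first]: 97 @ $18 = $1,746
Total COGS = $5,172 + $1,497 + $1,746 = $8,415
Ending inventory: 58 @ $16 + 126 @ $18 = $3,196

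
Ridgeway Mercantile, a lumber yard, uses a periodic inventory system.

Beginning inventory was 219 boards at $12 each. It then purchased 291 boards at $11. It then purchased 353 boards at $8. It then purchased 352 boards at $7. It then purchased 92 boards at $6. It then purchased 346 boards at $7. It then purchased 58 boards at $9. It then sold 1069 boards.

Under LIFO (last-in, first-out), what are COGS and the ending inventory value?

Sale 1 (1069) [LIFO — newest first]: 58 @ $9 + 346 @ $7 + 92 @ $6 + 352 @ $7 + 221 @ $8 = $7,728
Ending inventory: 219 @ $12 + 291 @ $11 + 132 @ $8 = $6,885

COGS = $7,728; ending inventory = $6,885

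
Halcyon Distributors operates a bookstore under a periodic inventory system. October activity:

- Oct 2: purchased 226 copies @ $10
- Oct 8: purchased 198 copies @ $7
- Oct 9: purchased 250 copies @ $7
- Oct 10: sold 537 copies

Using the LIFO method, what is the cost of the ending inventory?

Ending inventory = $1,370

Oct 10, 537 sold [LIFO — newest first]: 250 @ $7 + 198 @ $7 + 89 @ $10 = $4,026
Ending inventory: 137 @ $10 = $1,370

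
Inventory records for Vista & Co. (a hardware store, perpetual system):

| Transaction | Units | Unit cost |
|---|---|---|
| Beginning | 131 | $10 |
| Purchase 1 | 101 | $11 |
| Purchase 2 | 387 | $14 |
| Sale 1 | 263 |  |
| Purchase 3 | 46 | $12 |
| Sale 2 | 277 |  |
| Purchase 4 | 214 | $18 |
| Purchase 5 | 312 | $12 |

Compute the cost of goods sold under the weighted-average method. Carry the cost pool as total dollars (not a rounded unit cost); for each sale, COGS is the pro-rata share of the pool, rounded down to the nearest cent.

COGS = $6,817.49

After Beginning: 131 on hand, pool $1,310.00 (≈ $10.0000 each)
After Purchase 1: 232 on hand, pool $2,421.00 (≈ $10.4353 each)
After Purchase 2: 619 on hand, pool $7,839.00 (≈ $12.6640 each)
Sale 1, sell 263: 263/619 × $7,839.00 → $3,330.62
After Purchase 3: 402 on hand, pool $5,060.38 (≈ $12.5880 each)
Sale 2, sell 277: 277/402 × $5,060.38 → $3,486.87
After Purchase 4: 339 on hand, pool $5,425.51 (≈ $16.0045 each)
After Purchase 5: 651 on hand, pool $9,169.51 (≈ $14.0853 each)
Total COGS = $3,330.62 + $3,486.87 = $6,817.49
Ending inventory (cost pool remaining) = $9,169.51
Check: goods available $15,987.00 = COGS $6,817.49 + ending $9,169.51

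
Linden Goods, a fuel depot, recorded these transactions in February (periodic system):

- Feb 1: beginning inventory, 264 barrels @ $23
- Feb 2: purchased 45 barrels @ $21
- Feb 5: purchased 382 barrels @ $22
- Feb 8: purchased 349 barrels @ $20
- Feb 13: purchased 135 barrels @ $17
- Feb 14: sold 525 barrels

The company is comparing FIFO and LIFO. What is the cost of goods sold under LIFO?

COGS = $10,177

FIFO COGS: 264 @ $23 + 45 @ $21 + 216 @ $22 = $11,769
LIFO COGS: 135 @ $17 + 349 @ $20 + 41 @ $22 = $10,177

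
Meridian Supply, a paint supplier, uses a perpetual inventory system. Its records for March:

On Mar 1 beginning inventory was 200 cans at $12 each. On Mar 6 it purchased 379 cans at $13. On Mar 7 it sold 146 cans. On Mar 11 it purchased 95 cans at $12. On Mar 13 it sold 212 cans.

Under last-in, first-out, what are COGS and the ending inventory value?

COGS = $4,559; ending inventory = $3,908

Mar 7, 146 sold [LIFO — newest first]: 146 @ $13 = $1,898
Mar 13, 212 sold [LIFO — newest first]: 95 @ $12 + 117 @ $13 = $2,661
Total COGS = $1,898 + $2,661 = $4,559
Ending inventory: 200 @ $12 + 116 @ $13 = $3,908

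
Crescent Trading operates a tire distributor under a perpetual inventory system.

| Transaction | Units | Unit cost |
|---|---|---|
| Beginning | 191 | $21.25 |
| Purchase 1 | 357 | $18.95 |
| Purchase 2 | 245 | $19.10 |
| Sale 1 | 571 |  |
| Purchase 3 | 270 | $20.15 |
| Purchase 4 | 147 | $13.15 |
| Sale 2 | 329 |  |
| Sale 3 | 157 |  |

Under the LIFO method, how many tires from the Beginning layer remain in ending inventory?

153

Sale 1 (571) [LIFO — newest first]: 245 @ $19.10 + 326 @ $18.95 = $10,857.20
Sale 2 (329) [LIFO — newest first]: 147 @ $13.15 + 182 @ $20.15 = $5,600.35
Sale 3 (157) [LIFO — newest first]: 88 @ $20.15 + 31 @ $18.95 + 38 @ $21.25 = $3,168.15
Total COGS = $10,857.20 + $5,600.35 + $3,168.15 = $19,625.70
Ending inventory: 153 @ $21.25 = $3,251.25
Check: goods available $22,876.95 = COGS $19,625.70 + ending $3,251.25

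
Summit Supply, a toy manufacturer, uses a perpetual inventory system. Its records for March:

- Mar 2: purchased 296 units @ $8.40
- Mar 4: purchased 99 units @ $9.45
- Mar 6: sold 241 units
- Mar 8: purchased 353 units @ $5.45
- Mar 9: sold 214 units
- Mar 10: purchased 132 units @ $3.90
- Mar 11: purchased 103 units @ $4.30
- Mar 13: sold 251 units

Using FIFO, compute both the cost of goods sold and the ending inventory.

Mar 6, 241 sold [FIFO — oldest first]: 241 @ $8.40 = $2,024.40
Mar 9, 214 sold [FIFO — oldest first]: 55 @ $8.40 + 99 @ $9.45 + 60 @ $5.45 = $1,724.55
Mar 13, 251 sold [FIFO — oldest first]: 251 @ $5.45 = $1,367.95
Total COGS = $2,024.40 + $1,724.55 + $1,367.95 = $5,116.90
Ending inventory: 42 @ $5.45 + 132 @ $3.90 + 103 @ $4.30 = $1,186.60

COGS = $5,116.90; ending inventory = $1,186.60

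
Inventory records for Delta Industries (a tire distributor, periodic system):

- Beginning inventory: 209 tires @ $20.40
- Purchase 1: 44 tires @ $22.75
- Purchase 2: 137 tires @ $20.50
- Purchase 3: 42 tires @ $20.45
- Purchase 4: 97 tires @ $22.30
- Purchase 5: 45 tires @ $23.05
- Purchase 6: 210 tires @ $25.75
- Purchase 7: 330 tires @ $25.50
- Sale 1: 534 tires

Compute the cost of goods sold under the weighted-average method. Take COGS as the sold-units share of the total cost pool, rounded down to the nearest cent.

Sale 1, sell 534: 534/1114 × $25,954.85 → $12,441.55
Ending inventory (cost pool remaining) = $13,513.30

COGS = $12,441.55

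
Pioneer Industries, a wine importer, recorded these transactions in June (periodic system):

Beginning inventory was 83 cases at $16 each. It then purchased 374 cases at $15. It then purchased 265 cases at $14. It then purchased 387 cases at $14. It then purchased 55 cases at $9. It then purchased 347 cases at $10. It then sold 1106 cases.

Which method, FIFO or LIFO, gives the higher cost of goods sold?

FIFO

FIFO COGS: 83 @ $16 + 374 @ $15 + 265 @ $14 + 384 @ $14 = $16,024
LIFO COGS: 347 @ $10 + 55 @ $9 + 387 @ $14 + 265 @ $14 + 52 @ $15 = $13,873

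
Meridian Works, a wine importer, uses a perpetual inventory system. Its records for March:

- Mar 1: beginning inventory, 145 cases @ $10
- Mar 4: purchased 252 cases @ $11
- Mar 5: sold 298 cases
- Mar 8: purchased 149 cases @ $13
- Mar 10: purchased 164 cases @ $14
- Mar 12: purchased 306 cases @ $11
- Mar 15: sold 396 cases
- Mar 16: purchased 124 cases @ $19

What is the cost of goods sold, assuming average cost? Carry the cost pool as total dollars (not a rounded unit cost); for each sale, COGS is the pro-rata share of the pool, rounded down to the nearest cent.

COGS = $7,940.92

After Mar 1: 145 on hand, pool $1,450.00 (≈ $10.0000 each)
After Mar 4: 397 on hand, pool $4,222.00 (≈ $10.6348 each)
Mar 5, sell 298: 298/397 × $4,222.00 → $3,169.15
After Mar 8: 248 on hand, pool $2,989.85 (≈ $12.0558 each)
After Mar 10: 412 on hand, pool $5,285.85 (≈ $12.8297 each)
After Mar 12: 718 on hand, pool $8,651.85 (≈ $12.0499 each)
Mar 15, sell 396: 396/718 × $8,651.85 → $4,771.77
After Mar 16: 446 on hand, pool $6,236.08 (≈ $13.9822 each)
Total COGS = $3,169.15 + $4,771.77 = $7,940.92
Ending inventory (cost pool remaining) = $6,236.08
Check: goods available $14,177.00 = COGS $7,940.92 + ending $6,236.08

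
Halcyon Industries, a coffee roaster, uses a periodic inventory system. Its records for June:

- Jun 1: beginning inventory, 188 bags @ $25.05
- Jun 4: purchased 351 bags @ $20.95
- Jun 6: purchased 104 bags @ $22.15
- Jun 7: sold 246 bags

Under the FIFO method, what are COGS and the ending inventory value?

Jun 7, 246 sold [FIFO — oldest first]: 188 @ $25.05 + 58 @ $20.95 = $5,924.50
Ending inventory: 293 @ $20.95 + 104 @ $22.15 = $8,441.95

COGS = $5,924.50; ending inventory = $8,441.95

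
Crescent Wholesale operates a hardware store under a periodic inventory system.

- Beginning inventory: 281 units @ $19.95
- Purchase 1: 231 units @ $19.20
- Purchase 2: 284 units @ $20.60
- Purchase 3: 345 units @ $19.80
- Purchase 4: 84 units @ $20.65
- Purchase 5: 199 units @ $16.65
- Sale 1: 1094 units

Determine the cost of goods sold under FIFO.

COGS = $21,791.95

Sale 1 (1094) [FIFO — oldest first]: 281 @ $19.95 + 231 @ $19.20 + 284 @ $20.60 + 298 @ $19.80 = $21,791.95
Ending inventory: 47 @ $19.80 + 84 @ $20.65 + 199 @ $16.65 = $5,978.55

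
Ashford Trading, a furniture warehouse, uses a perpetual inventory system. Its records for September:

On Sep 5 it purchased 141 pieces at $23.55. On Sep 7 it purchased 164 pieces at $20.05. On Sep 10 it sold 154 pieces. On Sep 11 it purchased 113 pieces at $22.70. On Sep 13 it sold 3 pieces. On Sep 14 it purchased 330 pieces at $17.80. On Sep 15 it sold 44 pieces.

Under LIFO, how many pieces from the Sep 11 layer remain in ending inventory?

110

Sep 10, 154 sold [LIFO — newest first]: 154 @ $20.05 = $3,087.70
Sep 13, 3 sold [LIFO — newest first]: 3 @ $22.70 = $68.10
Sep 15, 44 sold [LIFO — newest first]: 44 @ $17.80 = $783.20
Total COGS = $3,087.70 + $68.10 + $783.20 = $3,939.00
Ending inventory: 141 @ $23.55 + 10 @ $20.05 + 110 @ $22.70 + 286 @ $17.80 = $11,108.85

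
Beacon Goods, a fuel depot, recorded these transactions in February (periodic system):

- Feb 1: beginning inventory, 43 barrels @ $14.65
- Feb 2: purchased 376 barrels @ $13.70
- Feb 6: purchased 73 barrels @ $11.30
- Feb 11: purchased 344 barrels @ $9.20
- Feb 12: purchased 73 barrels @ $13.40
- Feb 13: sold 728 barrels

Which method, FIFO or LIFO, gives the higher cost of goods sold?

FIFO

FIFO COGS: 43 @ $14.65 + 376 @ $13.70 + 73 @ $11.30 + 236 @ $9.20 = $8,777.25
LIFO COGS: 73 @ $13.40 + 344 @ $9.20 + 73 @ $11.30 + 238 @ $13.70 = $8,228.50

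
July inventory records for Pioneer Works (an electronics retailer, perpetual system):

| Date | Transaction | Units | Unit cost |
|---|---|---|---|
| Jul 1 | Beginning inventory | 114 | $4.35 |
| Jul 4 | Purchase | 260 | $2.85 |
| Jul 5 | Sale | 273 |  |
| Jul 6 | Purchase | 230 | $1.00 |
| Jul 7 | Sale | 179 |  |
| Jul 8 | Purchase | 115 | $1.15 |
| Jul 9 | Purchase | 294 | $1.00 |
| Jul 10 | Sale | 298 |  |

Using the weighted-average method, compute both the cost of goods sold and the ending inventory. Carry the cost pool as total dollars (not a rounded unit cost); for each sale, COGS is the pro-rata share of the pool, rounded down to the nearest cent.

COGS = $1,571.89; ending inventory = $321.26

After Jul 1: 114 on hand, pool $495.90 (≈ $4.3500 each)
After Jul 4: 374 on hand, pool $1,236.90 (≈ $3.3072 each)
Jul 5, sell 273: 273/374 × $1,236.90 → $902.87
After Jul 6: 331 on hand, pool $564.03 (≈ $1.7040 each)
Jul 7, sell 179: 179/331 × $564.03 → $305.01
After Jul 8: 267 on hand, pool $391.27 (≈ $1.4654 each)
After Jul 9: 561 on hand, pool $685.27 (≈ $1.2215 each)
Jul 10, sell 298: 298/561 × $685.27 → $364.01
Total COGS = $902.87 + $305.01 + $364.01 = $1,571.89
Ending inventory (cost pool remaining) = $321.26
Check: goods available $1,893.15 = COGS $1,571.89 + ending $321.26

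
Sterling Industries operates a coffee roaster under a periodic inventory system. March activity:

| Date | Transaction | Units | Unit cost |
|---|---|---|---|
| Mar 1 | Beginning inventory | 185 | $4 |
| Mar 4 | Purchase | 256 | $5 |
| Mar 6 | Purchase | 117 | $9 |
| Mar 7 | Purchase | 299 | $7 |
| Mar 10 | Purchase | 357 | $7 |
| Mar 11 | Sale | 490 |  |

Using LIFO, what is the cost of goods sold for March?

Mar 11, 490 sold [LIFO — newest first]: 357 @ $7 + 133 @ $7 = $3,430
Ending inventory: 185 @ $4 + 256 @ $5 + 117 @ $9 + 166 @ $7 = $4,235

COGS = $3,430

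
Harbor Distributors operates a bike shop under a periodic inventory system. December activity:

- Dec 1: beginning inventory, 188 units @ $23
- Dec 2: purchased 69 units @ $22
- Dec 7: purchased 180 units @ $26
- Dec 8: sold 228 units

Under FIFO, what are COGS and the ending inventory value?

COGS = $5,204; ending inventory = $5,318

Dec 8, 228 sold [FIFO — oldest first]: 188 @ $23 + 40 @ $22 = $5,204
Ending inventory: 29 @ $22 + 180 @ $26 = $5,318
Check: goods available $10,522 = COGS $5,204 + ending $5,318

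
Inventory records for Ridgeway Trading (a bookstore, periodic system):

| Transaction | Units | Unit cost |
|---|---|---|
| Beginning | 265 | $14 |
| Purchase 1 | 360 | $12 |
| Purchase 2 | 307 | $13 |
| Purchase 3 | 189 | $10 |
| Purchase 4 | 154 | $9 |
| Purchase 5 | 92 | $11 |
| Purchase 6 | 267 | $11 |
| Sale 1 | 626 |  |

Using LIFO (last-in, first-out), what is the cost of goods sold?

COGS = $6,465

Sale 1 (626) [LIFO — newest first]: 267 @ $11 + 92 @ $11 + 154 @ $9 + 113 @ $10 = $6,465
Ending inventory: 265 @ $14 + 360 @ $12 + 307 @ $13 + 76 @ $10 = $12,781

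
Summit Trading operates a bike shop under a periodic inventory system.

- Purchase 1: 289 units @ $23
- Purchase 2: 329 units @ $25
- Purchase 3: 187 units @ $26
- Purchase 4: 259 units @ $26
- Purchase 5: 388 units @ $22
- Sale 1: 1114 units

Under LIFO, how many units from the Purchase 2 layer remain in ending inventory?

Sale 1 (1114) [LIFO — newest first]: 388 @ $22 + 259 @ $26 + 187 @ $26 + 280 @ $25 = $27,132
Ending inventory: 289 @ $23 + 49 @ $25 = $7,872
Check: goods available $35,004 = COGS $27,132 + ending $7,872

49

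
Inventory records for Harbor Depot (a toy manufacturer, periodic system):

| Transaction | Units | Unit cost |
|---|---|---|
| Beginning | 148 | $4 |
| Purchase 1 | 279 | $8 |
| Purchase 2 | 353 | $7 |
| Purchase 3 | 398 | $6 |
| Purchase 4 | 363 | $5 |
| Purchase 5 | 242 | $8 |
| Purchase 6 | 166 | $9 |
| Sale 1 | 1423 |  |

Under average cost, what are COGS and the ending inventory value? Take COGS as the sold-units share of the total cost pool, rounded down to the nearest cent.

COGS = $9,438.96; ending inventory = $3,489.04

Sale 1, sell 1423: 1423/1949 × $12,928.00 → $9,438.96
Ending inventory (cost pool remaining) = $3,489.04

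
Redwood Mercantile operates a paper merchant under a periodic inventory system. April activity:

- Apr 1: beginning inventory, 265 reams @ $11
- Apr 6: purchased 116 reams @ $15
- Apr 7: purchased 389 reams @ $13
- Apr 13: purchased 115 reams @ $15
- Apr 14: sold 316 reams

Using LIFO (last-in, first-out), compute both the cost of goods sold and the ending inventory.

Apr 14, 316 sold [LIFO — newest first]: 115 @ $15 + 201 @ $13 = $4,338
Ending inventory: 265 @ $11 + 116 @ $15 + 188 @ $13 = $7,099

COGS = $4,338; ending inventory = $7,099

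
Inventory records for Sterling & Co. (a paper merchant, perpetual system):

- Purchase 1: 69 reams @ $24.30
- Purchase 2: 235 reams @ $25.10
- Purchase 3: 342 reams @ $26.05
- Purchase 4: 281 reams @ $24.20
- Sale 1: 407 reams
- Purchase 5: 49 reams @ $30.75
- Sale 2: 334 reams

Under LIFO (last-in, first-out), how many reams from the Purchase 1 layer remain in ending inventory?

69

Sale 1 (407) [LIFO — newest first]: 281 @ $24.20 + 126 @ $26.05 = $10,082.50
Sale 2 (334) [LIFO — newest first]: 49 @ $30.75 + 216 @ $26.05 + 69 @ $25.10 = $8,865.45
Total COGS = $10,082.50 + $8,865.45 = $18,947.95
Ending inventory: 69 @ $24.30 + 166 @ $25.10 = $5,843.30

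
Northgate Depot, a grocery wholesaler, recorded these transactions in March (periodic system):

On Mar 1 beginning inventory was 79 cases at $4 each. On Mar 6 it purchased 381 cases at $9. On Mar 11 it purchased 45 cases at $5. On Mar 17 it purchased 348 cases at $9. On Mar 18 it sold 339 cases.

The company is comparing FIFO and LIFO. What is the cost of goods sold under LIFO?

COGS = $3,051

FIFO COGS: 79 @ $4 + 260 @ $9 = $2,656
LIFO COGS: 339 @ $9 = $3,051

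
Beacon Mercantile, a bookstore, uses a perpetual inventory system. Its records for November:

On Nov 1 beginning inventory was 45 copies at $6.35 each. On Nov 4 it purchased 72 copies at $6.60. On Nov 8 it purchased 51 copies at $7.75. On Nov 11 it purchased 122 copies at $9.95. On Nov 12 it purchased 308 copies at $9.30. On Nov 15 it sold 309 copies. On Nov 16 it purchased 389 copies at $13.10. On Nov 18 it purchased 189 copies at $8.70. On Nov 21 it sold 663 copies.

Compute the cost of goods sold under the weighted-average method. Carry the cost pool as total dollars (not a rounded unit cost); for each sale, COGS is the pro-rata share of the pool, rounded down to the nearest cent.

COGS = $9,793.54

After Nov 1: 45 on hand, pool $285.75 (≈ $6.3500 each)
After Nov 4: 117 on hand, pool $760.95 (≈ $6.5038 each)
After Nov 8: 168 on hand, pool $1,156.20 (≈ $6.8821 each)
After Nov 11: 290 on hand, pool $2,370.10 (≈ $8.1728 each)
After Nov 12: 598 on hand, pool $5,234.50 (≈ $8.7533 each)
Nov 15, sell 309: 309/598 × $5,234.50 → $2,704.78
After Nov 16: 678 on hand, pool $7,625.62 (≈ $11.2472 each)
After Nov 18: 867 on hand, pool $9,269.92 (≈ $10.6919 each)
Nov 21, sell 663: 663/867 × $9,269.92 → $7,088.76
Total COGS = $2,704.78 + $7,088.76 = $9,793.54
Ending inventory (cost pool remaining) = $2,181.16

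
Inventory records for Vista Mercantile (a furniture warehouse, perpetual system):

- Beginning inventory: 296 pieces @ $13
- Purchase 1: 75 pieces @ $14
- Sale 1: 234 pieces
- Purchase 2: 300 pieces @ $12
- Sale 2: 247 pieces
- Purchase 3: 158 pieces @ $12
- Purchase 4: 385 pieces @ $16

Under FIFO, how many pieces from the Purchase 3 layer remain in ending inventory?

158

Sale 1 (234) [FIFO — oldest first]: 234 @ $13 = $3,042
Sale 2 (247) [FIFO — oldest first]: 62 @ $13 + 75 @ $14 + 110 @ $12 = $3,176
Total COGS = $3,042 + $3,176 = $6,218
Ending inventory: 190 @ $12 + 158 @ $12 + 385 @ $16 = $10,336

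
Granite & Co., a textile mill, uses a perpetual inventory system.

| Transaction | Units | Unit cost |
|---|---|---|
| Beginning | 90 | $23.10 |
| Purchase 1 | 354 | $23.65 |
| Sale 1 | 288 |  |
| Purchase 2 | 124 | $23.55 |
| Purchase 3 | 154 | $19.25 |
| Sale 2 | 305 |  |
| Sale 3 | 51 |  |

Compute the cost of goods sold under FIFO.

COGS = $14,834.30

Sale 1 (288) [FIFO — oldest first]: 90 @ $23.10 + 198 @ $23.65 = $6,761.70
Sale 2 (305) [FIFO — oldest first]: 156 @ $23.65 + 124 @ $23.55 + 25 @ $19.25 = $7,090.85
Sale 3 (51) [FIFO — oldest first]: 51 @ $19.25 = $981.75
Total COGS = $6,761.70 + $7,090.85 + $981.75 = $14,834.30
Ending inventory: 78 @ $19.25 = $1,501.50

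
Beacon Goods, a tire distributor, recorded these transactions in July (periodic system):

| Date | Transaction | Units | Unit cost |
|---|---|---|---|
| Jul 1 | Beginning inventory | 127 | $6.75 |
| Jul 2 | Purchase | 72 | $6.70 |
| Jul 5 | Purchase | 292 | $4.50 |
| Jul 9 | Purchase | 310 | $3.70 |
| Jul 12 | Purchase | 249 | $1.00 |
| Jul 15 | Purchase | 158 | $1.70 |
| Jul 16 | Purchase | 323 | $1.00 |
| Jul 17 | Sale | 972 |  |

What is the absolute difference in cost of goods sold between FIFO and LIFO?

$2,235.65

FIFO COGS: 127 @ $6.75 + 72 @ $6.70 + 292 @ $4.50 + 310 @ $3.70 + 171 @ $1.00 = $3,971.65
LIFO COGS: 323 @ $1.00 + 158 @ $1.70 + 249 @ $1.00 + 242 @ $3.70 = $1,736.00
Difference = |$3,971.65 − $1,736.00| = $2,235.65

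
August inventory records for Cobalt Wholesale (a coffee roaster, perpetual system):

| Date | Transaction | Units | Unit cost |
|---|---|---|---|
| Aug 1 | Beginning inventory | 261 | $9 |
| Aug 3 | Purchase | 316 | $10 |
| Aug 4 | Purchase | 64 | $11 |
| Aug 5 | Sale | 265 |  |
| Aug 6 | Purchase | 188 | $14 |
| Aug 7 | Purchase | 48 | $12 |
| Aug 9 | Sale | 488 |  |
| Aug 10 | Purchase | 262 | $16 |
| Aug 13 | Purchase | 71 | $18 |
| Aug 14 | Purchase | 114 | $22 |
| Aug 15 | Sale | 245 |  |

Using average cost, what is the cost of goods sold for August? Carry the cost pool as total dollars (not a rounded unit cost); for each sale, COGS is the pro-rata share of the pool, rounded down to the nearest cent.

COGS = $12,051.45

After Aug 1: 261 on hand, pool $2,349.00 (≈ $9.0000 each)
After Aug 3: 577 on hand, pool $5,509.00 (≈ $9.5477 each)
After Aug 4: 641 on hand, pool $6,213.00 (≈ $9.6927 each)
Aug 5, sell 265: 265/641 × $6,213.00 → $2,568.55
After Aug 6: 564 on hand, pool $6,276.45 (≈ $11.1285 each)
After Aug 7: 612 on hand, pool $6,852.45 (≈ $11.1968 each)
Aug 9, sell 488: 488/612 × $6,852.45 → $5,464.04
After Aug 10: 386 on hand, pool $5,580.41 (≈ $14.4570 each)
After Aug 13: 457 on hand, pool $6,858.41 (≈ $15.0075 each)
After Aug 14: 571 on hand, pool $9,366.41 (≈ $16.4035 each)
Aug 15, sell 245: 245/571 × $9,366.41 → $4,018.86
Total COGS = $2,568.55 + $5,464.04 + $4,018.86 = $12,051.45
Ending inventory (cost pool remaining) = $5,347.55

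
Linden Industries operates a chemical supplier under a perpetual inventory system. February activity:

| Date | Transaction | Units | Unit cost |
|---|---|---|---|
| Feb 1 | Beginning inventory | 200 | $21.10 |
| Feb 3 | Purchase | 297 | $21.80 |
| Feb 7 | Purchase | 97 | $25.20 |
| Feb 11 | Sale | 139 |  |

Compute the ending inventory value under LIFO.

Ending inventory = $9,779.00

Feb 11, 139 sold [LIFO — newest first]: 97 @ $25.20 + 42 @ $21.80 = $3,360.00
Ending inventory: 200 @ $21.10 + 255 @ $21.80 = $9,779.00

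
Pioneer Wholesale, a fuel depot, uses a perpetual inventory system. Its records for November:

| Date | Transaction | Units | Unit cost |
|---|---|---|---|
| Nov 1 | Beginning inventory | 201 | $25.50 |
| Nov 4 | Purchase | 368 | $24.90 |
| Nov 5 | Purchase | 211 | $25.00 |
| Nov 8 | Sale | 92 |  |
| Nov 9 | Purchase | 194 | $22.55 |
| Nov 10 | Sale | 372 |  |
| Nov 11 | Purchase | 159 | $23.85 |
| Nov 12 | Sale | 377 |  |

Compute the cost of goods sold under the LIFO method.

COGS = $20,339.15

Nov 8, 92 sold [LIFO — newest first]: 92 @ $25.00 = $2,300.00
Nov 10, 372 sold [LIFO — newest first]: 194 @ $22.55 + 119 @ $25.00 + 59 @ $24.90 = $8,818.80
Nov 12, 377 sold [LIFO — newest first]: 159 @ $23.85 + 218 @ $24.90 = $9,220.35
Total COGS = $2,300.00 + $8,818.80 + $9,220.35 = $20,339.15
Ending inventory: 201 @ $25.50 + 91 @ $24.90 = $7,391.40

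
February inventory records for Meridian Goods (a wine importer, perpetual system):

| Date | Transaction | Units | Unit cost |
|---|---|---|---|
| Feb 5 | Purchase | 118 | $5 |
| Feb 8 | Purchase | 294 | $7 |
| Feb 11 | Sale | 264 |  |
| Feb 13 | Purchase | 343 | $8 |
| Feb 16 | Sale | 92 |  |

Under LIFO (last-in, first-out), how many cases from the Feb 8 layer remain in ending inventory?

Feb 11, 264 sold [LIFO — newest first]: 264 @ $7 = $1,848
Feb 16, 92 sold [LIFO — newest first]: 92 @ $8 = $736
Total COGS = $1,848 + $736 = $2,584
Ending inventory: 118 @ $5 + 30 @ $7 + 251 @ $8 = $2,808
Check: goods available $5,392 = COGS $2,584 + ending $2,808

30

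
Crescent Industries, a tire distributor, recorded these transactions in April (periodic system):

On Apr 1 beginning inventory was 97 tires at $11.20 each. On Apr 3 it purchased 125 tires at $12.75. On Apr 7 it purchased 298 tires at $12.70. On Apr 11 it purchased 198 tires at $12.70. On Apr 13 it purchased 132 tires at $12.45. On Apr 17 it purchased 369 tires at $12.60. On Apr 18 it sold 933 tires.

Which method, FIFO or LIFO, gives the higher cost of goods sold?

FIFO COGS: 97 @ $11.20 + 125 @ $12.75 + 298 @ $12.70 + 198 @ $12.70 + 132 @ $12.45 + 83 @ $12.60 = $11,668.55
LIFO COGS: 369 @ $12.60 + 132 @ $12.45 + 198 @ $12.70 + 234 @ $12.70 = $11,779.20

LIFO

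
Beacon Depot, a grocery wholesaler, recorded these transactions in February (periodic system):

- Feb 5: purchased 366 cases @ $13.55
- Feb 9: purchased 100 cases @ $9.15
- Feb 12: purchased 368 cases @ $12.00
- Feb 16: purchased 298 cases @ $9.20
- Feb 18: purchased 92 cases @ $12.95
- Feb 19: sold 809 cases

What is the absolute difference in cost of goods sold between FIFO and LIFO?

FIFO COGS: 366 @ $13.55 + 100 @ $9.15 + 343 @ $12.00 = $9,990.30
LIFO COGS: 92 @ $12.95 + 298 @ $9.20 + 368 @ $12.00 + 51 @ $9.15 = $8,815.65
Difference = |$9,990.30 − $8,815.65| = $1,174.65

$1,174.65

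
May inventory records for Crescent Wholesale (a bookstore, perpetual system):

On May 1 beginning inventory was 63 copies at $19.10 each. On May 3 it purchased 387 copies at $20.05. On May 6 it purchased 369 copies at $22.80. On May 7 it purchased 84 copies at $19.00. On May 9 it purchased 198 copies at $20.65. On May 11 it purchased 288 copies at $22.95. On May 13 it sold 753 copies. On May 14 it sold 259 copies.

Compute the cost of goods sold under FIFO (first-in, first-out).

May 13, 753 sold [FIFO — oldest first]: 63 @ $19.10 + 387 @ $20.05 + 303 @ $22.80 = $15,871.05
May 14, 259 sold [FIFO — oldest first]: 66 @ $22.80 + 84 @ $19.00 + 109 @ $20.65 = $5,351.65
Total COGS = $15,871.05 + $5,351.65 = $21,222.70
Ending inventory: 89 @ $20.65 + 288 @ $22.95 = $8,447.45
Check: goods available $29,670.15 = COGS $21,222.70 + ending $8,447.45

COGS = $21,222.70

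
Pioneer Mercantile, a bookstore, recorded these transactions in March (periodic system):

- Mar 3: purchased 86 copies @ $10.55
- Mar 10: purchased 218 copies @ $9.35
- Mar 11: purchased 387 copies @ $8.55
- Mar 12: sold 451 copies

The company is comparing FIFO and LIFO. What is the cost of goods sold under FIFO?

FIFO COGS: 86 @ $10.55 + 218 @ $9.35 + 147 @ $8.55 = $4,202.45
LIFO COGS: 387 @ $8.55 + 64 @ $9.35 = $3,907.25

COGS = $4,202.45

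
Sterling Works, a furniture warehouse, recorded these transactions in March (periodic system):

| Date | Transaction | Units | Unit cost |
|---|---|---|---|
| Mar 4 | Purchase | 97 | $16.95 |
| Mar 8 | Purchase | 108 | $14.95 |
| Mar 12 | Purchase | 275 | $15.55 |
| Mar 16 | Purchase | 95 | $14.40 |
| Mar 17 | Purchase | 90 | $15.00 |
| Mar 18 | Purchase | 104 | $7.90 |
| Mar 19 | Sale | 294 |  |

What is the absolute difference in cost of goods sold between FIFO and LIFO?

$1,025.35

FIFO COGS: 97 @ $16.95 + 108 @ $14.95 + 89 @ $15.55 = $4,642.70
LIFO COGS: 104 @ $7.90 + 90 @ $15.00 + 95 @ $14.40 + 5 @ $15.55 = $3,617.35
Difference = |$4,642.70 − $3,617.35| = $1,025.35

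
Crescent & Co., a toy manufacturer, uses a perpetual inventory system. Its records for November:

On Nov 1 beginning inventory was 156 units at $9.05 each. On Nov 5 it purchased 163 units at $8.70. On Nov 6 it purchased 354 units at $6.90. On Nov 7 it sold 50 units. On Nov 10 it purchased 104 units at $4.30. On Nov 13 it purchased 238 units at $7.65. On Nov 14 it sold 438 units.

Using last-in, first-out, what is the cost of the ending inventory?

Nov 7, 50 sold [LIFO — newest first]: 50 @ $6.90 = $345.00
Nov 14, 438 sold [LIFO — newest first]: 238 @ $7.65 + 104 @ $4.30 + 96 @ $6.90 = $2,930.30
Total COGS = $345.00 + $2,930.30 = $3,275.30
Ending inventory: 156 @ $9.05 + 163 @ $8.70 + 208 @ $6.90 = $4,265.10
Check: goods available $7,540.40 = COGS $3,275.30 + ending $4,265.10

Ending inventory = $4,265.10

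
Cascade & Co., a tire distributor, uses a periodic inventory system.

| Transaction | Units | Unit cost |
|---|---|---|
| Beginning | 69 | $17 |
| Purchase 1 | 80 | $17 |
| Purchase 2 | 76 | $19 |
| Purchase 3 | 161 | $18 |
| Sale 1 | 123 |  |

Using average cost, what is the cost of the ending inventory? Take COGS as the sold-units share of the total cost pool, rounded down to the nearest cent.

Ending inventory = $4,684.27

Sale 1, sell 123: 123/386 × $6,875.00 → $2,190.73
Ending inventory (cost pool remaining) = $4,684.27
Check: goods available $6,875.00 = COGS $2,190.73 + ending $4,684.27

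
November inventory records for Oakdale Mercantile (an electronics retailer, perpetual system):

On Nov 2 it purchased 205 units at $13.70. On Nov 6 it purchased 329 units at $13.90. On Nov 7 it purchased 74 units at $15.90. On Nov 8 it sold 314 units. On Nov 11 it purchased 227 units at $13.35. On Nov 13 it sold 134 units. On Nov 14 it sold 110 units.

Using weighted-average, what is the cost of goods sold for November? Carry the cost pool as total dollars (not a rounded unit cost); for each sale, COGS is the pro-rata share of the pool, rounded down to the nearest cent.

COGS = $7,777.20

After Nov 2: 205 on hand, pool $2,808.50 (≈ $13.7000 each)
After Nov 6: 534 on hand, pool $7,381.60 (≈ $13.8232 each)
After Nov 7: 608 on hand, pool $8,558.20 (≈ $14.0760 each)
Nov 8, sell 314: 314/608 × $8,558.20 → $4,419.85
After Nov 11: 521 on hand, pool $7,168.80 (≈ $13.7597 each)
Nov 13, sell 134: 134/521 × $7,168.80 → $1,843.79
Nov 14, sell 110: 110/387 × $5,325.01 → $1,513.56
Total COGS = $4,419.85 + $1,843.79 + $1,513.56 = $7,777.20
Ending inventory (cost pool remaining) = $3,811.45
Check: goods available $11,588.65 = COGS $7,777.20 + ending $3,811.45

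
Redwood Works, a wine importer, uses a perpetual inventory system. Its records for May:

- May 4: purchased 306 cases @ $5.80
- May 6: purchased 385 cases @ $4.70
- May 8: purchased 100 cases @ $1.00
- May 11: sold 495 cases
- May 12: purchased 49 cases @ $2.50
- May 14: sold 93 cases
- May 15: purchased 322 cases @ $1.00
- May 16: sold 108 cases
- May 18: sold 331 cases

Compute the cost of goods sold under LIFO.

COGS = $3,345.80

May 11, 495 sold [LIFO — newest first]: 100 @ $1.00 + 385 @ $4.70 + 10 @ $5.80 = $1,967.50
May 14, 93 sold [LIFO — newest first]: 49 @ $2.50 + 44 @ $5.80 = $377.70
May 16, 108 sold [LIFO — newest first]: 108 @ $1.00 = $108.00
May 18, 331 sold [LIFO — newest first]: 214 @ $1.00 + 117 @ $5.80 = $892.60
Total COGS = $1,967.50 + $377.70 + $108.00 + $892.60 = $3,345.80
Ending inventory: 135 @ $5.80 = $783.00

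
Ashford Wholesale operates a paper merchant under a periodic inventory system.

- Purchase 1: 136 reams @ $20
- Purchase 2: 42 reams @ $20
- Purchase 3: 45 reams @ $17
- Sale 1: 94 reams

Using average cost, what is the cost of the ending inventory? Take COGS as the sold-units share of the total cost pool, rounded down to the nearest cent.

Sale 1, sell 94: 94/223 × $4,325.00 → $1,823.09
Ending inventory (cost pool remaining) = $2,501.91
Check: goods available $4,325.00 = COGS $1,823.09 + ending $2,501.91

Ending inventory = $2,501.91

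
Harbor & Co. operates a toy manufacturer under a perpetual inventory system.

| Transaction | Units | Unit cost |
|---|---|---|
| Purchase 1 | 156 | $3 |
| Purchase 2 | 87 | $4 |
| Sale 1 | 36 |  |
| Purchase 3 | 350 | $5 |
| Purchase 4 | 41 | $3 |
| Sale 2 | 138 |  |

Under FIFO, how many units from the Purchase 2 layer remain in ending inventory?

Sale 1 (36) [FIFO — oldest first]: 36 @ $3 = $108
Sale 2 (138) [FIFO — oldest first]: 120 @ $3 + 18 @ $4 = $432
Total COGS = $108 + $432 = $540
Ending inventory: 69 @ $4 + 350 @ $5 + 41 @ $3 = $2,149
Check: goods available $2,689 = COGS $540 + ending $2,149

69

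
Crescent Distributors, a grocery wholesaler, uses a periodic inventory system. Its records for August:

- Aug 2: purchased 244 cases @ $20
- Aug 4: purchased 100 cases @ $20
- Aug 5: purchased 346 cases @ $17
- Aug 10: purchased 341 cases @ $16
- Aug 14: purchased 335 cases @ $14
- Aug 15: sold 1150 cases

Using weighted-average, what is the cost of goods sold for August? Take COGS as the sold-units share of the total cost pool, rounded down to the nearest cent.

COGS = $19,285.65

Aug 15, sell 1150: 1150/1366 × $22,908.00 → $19,285.65
Ending inventory (cost pool remaining) = $3,622.35
Check: goods available $22,908.00 = COGS $19,285.65 + ending $3,622.35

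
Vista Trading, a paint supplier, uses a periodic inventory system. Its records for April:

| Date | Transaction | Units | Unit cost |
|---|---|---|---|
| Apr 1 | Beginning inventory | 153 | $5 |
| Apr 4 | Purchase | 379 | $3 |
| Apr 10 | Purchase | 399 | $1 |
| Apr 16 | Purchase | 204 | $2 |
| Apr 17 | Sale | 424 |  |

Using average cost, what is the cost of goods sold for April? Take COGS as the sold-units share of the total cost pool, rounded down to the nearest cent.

COGS = $1,011.99

Apr 17, sell 424: 424/1135 × $2,709.00 → $1,011.99
Ending inventory (cost pool remaining) = $1,697.01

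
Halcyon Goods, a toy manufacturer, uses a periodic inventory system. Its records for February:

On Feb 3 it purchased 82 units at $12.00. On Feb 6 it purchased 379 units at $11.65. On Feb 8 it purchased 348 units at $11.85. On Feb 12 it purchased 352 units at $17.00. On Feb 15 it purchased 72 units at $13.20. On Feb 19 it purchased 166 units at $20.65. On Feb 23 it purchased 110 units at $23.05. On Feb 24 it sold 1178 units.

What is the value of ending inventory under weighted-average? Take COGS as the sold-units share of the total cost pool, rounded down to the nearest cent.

Feb 24, sell 1178: 1178/1509 × $22,420.95 → $17,502.90
Ending inventory (cost pool remaining) = $4,918.05
Check: goods available $22,420.95 = COGS $17,502.90 + ending $4,918.05

Ending inventory = $4,918.05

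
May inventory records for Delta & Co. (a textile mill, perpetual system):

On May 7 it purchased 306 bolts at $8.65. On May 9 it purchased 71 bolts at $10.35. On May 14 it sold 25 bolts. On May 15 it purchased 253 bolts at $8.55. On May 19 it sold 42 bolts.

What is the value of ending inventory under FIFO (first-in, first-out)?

May 14, 25 sold [FIFO — oldest first]: 25 @ $8.65 = $216.25
May 19, 42 sold [FIFO — oldest first]: 42 @ $8.65 = $363.30
Total COGS = $216.25 + $363.30 = $579.55
Ending inventory: 239 @ $8.65 + 71 @ $10.35 + 253 @ $8.55 = $4,965.35

Ending inventory = $4,965.35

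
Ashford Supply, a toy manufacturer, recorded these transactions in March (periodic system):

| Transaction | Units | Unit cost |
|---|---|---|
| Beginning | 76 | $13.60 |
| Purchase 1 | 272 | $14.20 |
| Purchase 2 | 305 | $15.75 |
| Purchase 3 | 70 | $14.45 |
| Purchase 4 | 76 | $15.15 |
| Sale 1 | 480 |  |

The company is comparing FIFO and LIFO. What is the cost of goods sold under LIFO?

FIFO COGS: 76 @ $13.60 + 272 @ $14.20 + 132 @ $15.75 = $6,975.00
LIFO COGS: 76 @ $15.15 + 70 @ $14.45 + 305 @ $15.75 + 29 @ $14.20 = $7,378.45

COGS = $7,378.45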